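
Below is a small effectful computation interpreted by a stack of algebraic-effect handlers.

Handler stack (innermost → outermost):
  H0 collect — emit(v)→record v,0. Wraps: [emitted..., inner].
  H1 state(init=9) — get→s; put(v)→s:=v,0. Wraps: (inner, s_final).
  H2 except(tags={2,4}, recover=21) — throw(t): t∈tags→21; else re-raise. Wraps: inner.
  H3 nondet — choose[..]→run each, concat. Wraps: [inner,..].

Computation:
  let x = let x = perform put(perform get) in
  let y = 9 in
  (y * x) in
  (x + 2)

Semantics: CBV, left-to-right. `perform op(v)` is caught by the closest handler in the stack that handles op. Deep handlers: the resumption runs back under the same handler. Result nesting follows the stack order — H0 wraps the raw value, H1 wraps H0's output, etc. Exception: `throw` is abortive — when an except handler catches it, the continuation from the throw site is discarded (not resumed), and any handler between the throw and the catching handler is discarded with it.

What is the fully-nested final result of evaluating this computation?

Evaluation trace:
get @ H1 ⇒ 9
put(9) @ H1 ⇒ s:=9
H0 returns [2]
H1 returns ([2], 9)
H2 returns ([2], 9)
H3 returns [([2], 9)]
= [([2], 9)]

Answer: [([2], 9)]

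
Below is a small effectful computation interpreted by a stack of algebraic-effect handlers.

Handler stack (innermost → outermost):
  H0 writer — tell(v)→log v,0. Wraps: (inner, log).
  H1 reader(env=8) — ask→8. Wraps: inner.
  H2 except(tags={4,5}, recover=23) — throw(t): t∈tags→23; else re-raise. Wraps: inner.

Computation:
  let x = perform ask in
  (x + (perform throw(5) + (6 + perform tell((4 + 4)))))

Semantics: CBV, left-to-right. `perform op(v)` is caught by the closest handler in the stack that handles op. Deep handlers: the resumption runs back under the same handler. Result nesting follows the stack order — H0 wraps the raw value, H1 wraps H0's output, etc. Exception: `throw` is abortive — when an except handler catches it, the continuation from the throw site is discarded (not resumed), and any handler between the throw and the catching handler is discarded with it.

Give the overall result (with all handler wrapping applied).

Evaluation trace:
ask @ H1 ⇒ 8
throw(5) @ H2 caught ⇒ 23
= 23

Answer: 23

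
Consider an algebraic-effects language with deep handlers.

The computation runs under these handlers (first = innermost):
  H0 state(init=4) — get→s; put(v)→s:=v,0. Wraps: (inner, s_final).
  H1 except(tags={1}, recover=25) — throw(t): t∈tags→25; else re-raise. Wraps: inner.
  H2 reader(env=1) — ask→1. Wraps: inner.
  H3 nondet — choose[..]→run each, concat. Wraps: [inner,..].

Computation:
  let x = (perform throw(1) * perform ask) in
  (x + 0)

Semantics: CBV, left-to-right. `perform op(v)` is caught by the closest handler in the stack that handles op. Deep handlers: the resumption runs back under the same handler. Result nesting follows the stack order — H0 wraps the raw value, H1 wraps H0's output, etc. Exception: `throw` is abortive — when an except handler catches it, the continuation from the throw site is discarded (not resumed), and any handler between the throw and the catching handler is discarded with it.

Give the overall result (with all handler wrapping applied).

Working:
throw(1) @ H1 caught ⇒ 25
H2 returns 25
H3 returns [25]
= [25]

Answer: [25]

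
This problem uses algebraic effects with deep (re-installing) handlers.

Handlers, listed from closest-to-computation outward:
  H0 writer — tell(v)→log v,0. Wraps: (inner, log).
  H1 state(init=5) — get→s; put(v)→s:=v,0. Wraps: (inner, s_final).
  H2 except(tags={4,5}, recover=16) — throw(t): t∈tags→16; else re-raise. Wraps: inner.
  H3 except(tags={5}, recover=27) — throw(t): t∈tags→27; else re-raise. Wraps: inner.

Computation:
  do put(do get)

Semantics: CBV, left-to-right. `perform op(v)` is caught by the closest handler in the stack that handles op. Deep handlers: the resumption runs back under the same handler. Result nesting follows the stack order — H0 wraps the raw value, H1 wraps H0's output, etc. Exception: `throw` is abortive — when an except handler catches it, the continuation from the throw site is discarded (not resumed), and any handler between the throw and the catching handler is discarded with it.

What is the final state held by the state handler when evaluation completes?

Working:
get @ H1 ⇒ 5
put(5) @ H1 ⇒ s:=5
H0 returns (0, ())
H1 returns ((0, ()), 5)
H2 returns ((0, ()), 5)
H3 returns ((0, ()), 5)
= ((0, ()), 5)

Answer: 5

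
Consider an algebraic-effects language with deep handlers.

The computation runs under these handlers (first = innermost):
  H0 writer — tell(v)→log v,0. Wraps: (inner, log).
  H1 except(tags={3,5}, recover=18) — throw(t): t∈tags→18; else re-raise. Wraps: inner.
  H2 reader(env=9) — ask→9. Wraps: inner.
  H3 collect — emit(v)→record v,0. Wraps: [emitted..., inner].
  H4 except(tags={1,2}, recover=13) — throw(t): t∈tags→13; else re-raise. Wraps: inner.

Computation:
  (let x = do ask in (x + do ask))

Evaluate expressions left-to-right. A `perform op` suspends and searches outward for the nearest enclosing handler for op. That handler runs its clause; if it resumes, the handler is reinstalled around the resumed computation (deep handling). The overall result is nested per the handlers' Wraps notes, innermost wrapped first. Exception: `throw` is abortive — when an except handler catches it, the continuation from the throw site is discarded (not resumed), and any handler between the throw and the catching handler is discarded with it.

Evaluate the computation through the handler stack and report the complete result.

Answer: [(18, ())]

Working:
ask @ H2 ⇒ 9
ask @ H2 ⇒ 9
H0 returns (18, ())
H1 returns (18, ())
H2 returns (18, ())
H3 returns [(18, ())]
H4 returns [(18, ())]
= [(18, ())]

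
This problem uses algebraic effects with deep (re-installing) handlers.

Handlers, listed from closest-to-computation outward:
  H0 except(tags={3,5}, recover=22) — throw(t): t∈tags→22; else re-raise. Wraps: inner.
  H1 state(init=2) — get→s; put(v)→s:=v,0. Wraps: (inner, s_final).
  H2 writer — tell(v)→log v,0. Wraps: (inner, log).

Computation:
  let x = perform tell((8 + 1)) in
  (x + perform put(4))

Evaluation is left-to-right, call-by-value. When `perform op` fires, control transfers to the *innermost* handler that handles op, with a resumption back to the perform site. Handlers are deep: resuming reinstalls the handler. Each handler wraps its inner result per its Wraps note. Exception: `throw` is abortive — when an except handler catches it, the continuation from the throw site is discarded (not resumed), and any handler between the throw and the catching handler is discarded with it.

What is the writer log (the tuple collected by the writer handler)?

Answer: (9)

Working:
tell(9) @ H2 ⇒ log+=9
put(4) @ H1 ⇒ s:=4
H0 returns 0
H1 returns (0, 4)
H2 returns ((0, 4), (9))
= ((0, 4), (9))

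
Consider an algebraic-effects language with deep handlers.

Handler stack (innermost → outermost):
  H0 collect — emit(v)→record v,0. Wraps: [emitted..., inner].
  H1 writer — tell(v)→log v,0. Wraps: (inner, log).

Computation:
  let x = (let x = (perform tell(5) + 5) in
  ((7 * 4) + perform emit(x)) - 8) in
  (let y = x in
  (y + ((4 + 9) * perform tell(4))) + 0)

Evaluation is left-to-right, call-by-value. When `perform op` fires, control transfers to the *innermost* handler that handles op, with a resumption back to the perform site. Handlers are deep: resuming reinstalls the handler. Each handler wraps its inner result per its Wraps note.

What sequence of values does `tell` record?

Step-by-step:
tell(5) @ H1 ⇒ log+=5
emit(5) @ H0 ⇒ out+=5
tell(4) @ H1 ⇒ log+=4
H0 returns [5, 20]
H1 returns ([5, 20], (5, 4))
= ([5, 20], (5, 4))

Answer: (5, 4)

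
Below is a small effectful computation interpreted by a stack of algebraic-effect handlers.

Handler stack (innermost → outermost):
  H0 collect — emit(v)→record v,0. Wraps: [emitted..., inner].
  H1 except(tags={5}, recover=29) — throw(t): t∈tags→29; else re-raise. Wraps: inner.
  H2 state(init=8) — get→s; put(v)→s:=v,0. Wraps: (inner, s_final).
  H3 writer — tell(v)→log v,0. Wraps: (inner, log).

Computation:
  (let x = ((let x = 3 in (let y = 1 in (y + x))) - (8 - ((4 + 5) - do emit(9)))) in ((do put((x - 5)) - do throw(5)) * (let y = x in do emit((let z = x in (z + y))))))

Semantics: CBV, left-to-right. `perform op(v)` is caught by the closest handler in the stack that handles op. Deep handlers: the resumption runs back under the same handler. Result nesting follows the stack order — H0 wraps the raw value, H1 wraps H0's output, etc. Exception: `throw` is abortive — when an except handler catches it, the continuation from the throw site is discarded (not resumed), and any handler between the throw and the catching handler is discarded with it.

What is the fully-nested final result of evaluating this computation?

Answer: ((29, 0), ())

Working:
emit(9) @ H0 ⇒ out+=9
put(0) @ H2 ⇒ s:=0
throw(5) @ H1 caught ⇒ 29
H2 returns (29, 0)
H3 returns ((29, 0), ())
= ((29, 0), ())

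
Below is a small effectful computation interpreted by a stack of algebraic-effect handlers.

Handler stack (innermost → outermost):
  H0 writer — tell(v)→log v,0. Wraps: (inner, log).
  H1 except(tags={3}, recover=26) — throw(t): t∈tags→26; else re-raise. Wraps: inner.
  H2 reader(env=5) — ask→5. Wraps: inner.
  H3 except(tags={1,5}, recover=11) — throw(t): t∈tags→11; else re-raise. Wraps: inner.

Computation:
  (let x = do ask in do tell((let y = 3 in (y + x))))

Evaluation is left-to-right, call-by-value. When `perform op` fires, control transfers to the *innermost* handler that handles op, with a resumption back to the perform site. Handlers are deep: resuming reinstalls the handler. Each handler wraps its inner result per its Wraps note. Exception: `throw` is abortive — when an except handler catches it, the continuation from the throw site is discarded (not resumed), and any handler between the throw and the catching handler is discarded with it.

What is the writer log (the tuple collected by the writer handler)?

Answer: (8)

Step-by-step:
ask @ H2 ⇒ 5
tell(8) @ H0 ⇒ log+=8
H0 returns (0, (8))
H1 returns (0, (8))
H2 returns (0, (8))
H3 returns (0, (8))
= (0, (8))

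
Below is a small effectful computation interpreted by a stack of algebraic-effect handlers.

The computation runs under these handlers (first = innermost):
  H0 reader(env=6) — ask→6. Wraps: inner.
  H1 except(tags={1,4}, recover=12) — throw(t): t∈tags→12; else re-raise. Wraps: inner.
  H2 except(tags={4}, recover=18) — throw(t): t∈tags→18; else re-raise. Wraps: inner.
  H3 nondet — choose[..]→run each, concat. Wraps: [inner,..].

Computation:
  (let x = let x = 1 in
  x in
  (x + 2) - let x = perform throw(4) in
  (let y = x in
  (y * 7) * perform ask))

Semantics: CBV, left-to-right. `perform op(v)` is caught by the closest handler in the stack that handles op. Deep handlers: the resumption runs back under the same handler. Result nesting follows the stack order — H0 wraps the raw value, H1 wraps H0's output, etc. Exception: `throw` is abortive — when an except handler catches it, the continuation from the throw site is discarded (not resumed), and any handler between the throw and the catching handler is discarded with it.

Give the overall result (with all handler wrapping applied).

Step-by-step:
throw(4) @ H1 caught ⇒ 12
H2 returns 12
H3 returns [12]
= [12]

Answer: [12]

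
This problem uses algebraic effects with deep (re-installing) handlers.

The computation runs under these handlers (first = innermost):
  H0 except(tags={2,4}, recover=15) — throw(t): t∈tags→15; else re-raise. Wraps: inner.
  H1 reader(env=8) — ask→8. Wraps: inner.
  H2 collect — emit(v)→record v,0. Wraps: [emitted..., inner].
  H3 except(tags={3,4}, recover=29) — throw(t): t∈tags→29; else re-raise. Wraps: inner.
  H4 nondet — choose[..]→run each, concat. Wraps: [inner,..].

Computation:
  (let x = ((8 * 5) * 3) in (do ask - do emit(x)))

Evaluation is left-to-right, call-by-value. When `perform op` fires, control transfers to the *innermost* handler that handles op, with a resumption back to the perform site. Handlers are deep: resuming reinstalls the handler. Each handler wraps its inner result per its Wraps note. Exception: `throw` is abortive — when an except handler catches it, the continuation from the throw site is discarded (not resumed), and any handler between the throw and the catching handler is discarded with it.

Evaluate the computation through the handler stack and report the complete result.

Step-by-step:
ask @ H1 ⇒ 8
emit(120) @ H2 ⇒ out+=120
H0 returns 8
H1 returns 8
H2 returns [120, 8]
H3 returns [120, 8]
H4 returns [[120, 8]]
= [[120, 8]]

Answer: [[120, 8]]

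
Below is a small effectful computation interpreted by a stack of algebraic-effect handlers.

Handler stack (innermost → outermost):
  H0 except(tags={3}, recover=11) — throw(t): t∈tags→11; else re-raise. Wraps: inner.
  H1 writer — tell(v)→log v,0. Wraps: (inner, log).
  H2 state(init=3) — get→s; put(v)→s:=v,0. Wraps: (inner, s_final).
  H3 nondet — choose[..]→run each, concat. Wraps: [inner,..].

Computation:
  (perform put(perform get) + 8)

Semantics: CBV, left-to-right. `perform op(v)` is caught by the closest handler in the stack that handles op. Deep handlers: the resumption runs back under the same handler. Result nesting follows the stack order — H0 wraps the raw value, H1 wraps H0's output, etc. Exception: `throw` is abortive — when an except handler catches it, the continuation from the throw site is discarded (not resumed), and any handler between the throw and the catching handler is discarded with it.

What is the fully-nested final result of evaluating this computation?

Evaluation trace:
get @ H2 ⇒ 3
put(3) @ H2 ⇒ s:=3
H0 returns 8
H1 returns (8, ())
H2 returns ((8, ()), 3)
H3 returns [((8, ()), 3)]
= [((8, ()), 3)]

Answer: [((8, ()), 3)]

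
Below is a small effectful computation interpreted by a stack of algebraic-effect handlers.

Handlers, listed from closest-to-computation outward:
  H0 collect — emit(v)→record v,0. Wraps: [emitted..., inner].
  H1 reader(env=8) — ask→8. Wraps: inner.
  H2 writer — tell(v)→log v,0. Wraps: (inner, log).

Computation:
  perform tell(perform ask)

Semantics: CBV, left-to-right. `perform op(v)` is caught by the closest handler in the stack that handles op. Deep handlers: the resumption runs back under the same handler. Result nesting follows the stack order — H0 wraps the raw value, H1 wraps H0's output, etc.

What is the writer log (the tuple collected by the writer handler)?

Answer: (8)

Working:
ask @ H1 ⇒ 8
tell(8) @ H2 ⇒ log+=8
H0 returns [0]
H1 returns [0]
H2 returns ([0], (8))
= ([0], (8))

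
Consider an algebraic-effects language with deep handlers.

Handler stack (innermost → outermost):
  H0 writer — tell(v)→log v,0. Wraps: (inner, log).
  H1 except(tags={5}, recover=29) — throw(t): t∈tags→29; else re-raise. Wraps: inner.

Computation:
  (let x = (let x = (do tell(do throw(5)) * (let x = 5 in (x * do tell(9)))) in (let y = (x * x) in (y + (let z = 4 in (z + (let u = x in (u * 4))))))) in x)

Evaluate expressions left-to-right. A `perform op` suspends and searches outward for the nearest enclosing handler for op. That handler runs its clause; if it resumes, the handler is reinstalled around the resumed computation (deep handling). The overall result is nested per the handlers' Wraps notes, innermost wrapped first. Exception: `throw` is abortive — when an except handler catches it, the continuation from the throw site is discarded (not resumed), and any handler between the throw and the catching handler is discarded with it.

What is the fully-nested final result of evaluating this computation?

Step-by-step:
throw(5) @ H1 caught ⇒ 29
= 29

Answer: 29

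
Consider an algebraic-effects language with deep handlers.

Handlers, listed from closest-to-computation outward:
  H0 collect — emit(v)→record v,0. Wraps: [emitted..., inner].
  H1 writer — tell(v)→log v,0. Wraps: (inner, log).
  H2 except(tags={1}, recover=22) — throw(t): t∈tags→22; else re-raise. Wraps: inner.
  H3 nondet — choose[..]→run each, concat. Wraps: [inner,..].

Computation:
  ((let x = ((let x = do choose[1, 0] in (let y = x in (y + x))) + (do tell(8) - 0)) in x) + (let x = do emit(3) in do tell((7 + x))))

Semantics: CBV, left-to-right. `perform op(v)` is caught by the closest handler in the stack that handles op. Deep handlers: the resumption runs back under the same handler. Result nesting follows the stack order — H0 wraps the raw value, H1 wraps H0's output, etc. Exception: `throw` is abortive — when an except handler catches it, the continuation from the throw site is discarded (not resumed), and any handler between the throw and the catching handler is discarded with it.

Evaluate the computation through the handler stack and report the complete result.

Working:
choose[1, 0] @ H3
  branch[0] choose=1:
    tell(8) @ H1 ⇒ log+=8
    emit(3) @ H0 ⇒ out+=3
    tell(7) @ H1 ⇒ log+=7
    H0 returns [3, 2]
    H1 returns ([3, 2], (8, 7))
    H2 returns ([3, 2], (8, 7))
    H3 returns [([3, 2], (8, 7))]
  branch[1] choose=0:
    tell(8) @ H1 ⇒ log+=8
    emit(3) @ H0 ⇒ out+=3
    tell(7) @ H1 ⇒ log+=7
    H0 returns [3, 0]
    H1 returns ([3, 0], (8, 7))
    H2 returns ([3, 0], (8, 7))
    H3 returns [([3, 0], (8, 7))]
= [([3, 2], (8, 7)), ([3, 0], (8, 7))]

Answer: [([3, 2], (8, 7)), ([3, 0], (8, 7))]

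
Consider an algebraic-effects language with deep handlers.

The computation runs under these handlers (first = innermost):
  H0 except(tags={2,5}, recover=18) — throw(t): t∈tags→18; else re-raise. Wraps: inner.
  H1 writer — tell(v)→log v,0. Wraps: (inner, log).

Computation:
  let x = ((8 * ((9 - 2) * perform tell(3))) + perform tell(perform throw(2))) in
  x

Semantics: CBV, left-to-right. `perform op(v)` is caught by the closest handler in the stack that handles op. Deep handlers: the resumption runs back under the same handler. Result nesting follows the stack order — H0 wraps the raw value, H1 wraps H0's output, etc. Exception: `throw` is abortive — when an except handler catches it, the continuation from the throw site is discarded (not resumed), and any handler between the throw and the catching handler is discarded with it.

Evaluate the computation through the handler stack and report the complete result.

Answer: (18, (3))

Step-by-step:
tell(3) @ H1 ⇒ log+=3
throw(2) @ H0 caught ⇒ 18
H1 returns (18, (3))
= (18, (3))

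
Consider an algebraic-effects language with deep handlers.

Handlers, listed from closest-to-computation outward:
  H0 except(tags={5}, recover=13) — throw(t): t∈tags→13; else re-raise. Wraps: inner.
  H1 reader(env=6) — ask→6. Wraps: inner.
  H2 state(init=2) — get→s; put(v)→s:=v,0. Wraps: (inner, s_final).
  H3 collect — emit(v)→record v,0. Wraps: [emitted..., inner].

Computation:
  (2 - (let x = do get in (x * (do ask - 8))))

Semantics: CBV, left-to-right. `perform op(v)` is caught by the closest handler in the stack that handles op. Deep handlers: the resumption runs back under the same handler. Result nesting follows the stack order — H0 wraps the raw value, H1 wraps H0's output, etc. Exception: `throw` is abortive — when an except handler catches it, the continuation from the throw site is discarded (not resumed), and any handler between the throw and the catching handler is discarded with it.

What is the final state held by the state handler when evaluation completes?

Evaluation trace:
get @ H2 ⇒ 2
ask @ H1 ⇒ 6
H0 returns 6
H1 returns 6
H2 returns (6, 2)
H3 returns [(6, 2)]
= [(6, 2)]

Answer: 2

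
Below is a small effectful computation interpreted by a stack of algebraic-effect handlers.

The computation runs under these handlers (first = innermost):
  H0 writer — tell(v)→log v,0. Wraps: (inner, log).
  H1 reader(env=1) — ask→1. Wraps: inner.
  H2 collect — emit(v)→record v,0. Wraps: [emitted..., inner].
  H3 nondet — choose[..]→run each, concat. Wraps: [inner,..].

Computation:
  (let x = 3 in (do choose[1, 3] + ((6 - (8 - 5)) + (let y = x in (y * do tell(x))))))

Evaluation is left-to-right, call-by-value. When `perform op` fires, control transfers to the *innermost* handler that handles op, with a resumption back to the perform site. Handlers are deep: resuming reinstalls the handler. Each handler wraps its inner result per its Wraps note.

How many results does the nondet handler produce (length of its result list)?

Evaluation trace:
choose[1, 3] @ H3
  branch[0] choose=1:
    tell(3) @ H0 ⇒ log+=3
    H0 returns (4, (3))
    H1 returns (4, (3))
    H2 returns [(4, (3))]
    H3 returns [[(4, (3))]]
  branch[1] choose=3:
    tell(3) @ H0 ⇒ log+=3
    H0 returns (6, (3))
    H1 returns (6, (3))
    H2 returns [(6, (3))]
    H3 returns [[(6, (3))]]
= [[(4, (3))], [(6, (3))]]

Answer: 2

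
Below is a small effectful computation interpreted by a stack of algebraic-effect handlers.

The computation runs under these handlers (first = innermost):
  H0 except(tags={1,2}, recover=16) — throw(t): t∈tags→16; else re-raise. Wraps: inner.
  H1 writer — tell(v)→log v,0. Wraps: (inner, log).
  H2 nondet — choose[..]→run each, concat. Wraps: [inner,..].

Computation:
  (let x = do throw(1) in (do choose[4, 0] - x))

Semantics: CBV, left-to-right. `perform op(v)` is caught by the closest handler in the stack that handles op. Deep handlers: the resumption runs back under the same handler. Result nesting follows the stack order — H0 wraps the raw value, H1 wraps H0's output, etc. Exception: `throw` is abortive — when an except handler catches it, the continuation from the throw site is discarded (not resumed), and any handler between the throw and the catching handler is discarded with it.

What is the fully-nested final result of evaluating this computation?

Answer: [(16, ())]

Step-by-step:
throw(1) @ H0 caught ⇒ 16
H1 returns (16, ())
H2 returns [(16, ())]
= [(16, ())]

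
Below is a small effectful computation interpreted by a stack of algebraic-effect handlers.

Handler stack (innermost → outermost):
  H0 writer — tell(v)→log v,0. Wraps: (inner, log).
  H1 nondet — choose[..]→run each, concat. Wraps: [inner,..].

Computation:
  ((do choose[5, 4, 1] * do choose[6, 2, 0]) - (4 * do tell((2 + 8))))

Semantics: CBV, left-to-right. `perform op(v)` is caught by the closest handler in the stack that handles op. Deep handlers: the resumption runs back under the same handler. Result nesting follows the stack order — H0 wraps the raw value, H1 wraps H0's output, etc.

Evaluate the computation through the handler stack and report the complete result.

Evaluation trace:
choose[5, 4, 1] @ H1
  branch[0] choose=5:
    choose[6, 2, 0] @ H1
      branch[0] choose=6:
        tell(10) @ H0 ⇒ log+=10
        H0 returns (30, (10))
        H1 returns [(30, (10))]
      branch[1] choose=2:
        tell(10) @ H0 ⇒ log+=10
        H0 returns (10, (10))
        H1 returns [(10, (10))]
      branch[2] choose=0:
        tell(10) @ H0 ⇒ log+=10
        H0 returns (0, (10))
        H1 returns [(0, (10))]
  branch[1] choose=4:
    choose[6, 2, 0] @ H1
      branch[0] choose=6:
        tell(10) @ H0 ⇒ log+=10
        H0 returns (24, (10))
        H1 returns [(24, (10))]
      branch[1] choose=2:
        tell(10) @ H0 ⇒ log+=10
        H0 returns (8, (10))
        H1 returns [(8, (10))]
      branch[2] choose=0:
        tell(10) @ H0 ⇒ log+=10
        H0 returns (0, (10))
        H1 returns [(0, (10))]
  branch[2] choose=1:
    choose[6, 2, 0] @ H1
      branch[0] choose=6:
        tell(10) @ H0 ⇒ log+=10
        H0 returns (6, (10))
        H1 returns [(6, (10))]
      branch[1] choose=2:
        tell(10) @ H0 ⇒ log+=10
        H0 returns (2, (10))
        H1 returns [(2, (10))]
      branch[2] choose=0:
        tell(10) @ H0 ⇒ log+=10
        H0 returns (0, (10))
        H1 returns [(0, (10))]
= [(30, (10)), (10, (10)), (0, (10)), (24, (10)), (8, (10)), (0, (10)), (6, (10)), (2, (10)), (0, (10))]

Answer: [(30, (10)), (10, (10)), (0, (10)), (24, (10)), (8, (10)), (0, (10)), (6, (10)), (2, (10)), (0, (10))]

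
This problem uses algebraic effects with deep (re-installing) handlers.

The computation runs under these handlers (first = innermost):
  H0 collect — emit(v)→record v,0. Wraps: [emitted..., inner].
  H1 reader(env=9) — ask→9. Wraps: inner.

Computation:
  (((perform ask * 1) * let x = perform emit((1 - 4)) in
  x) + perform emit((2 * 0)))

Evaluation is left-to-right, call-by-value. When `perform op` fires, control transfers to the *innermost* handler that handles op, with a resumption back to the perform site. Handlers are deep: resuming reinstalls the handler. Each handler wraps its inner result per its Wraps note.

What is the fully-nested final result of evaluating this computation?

Step-by-step:
ask @ H1 ⇒ 9
emit(-3) @ H0 ⇒ out+=-3
emit(0) @ H0 ⇒ out+=0
H0 returns [-3, 0, 0]
H1 returns [-3, 0, 0]
= [-3, 0, 0]

Answer: [-3, 0, 0]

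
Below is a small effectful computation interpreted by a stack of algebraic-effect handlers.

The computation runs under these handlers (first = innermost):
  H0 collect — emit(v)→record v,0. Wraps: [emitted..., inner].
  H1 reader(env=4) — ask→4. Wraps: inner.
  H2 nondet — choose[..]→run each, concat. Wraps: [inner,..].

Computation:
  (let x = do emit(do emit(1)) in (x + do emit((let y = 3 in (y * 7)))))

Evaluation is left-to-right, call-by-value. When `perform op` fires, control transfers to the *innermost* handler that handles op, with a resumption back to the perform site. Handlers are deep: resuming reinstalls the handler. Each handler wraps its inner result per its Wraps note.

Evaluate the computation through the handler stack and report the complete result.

Evaluation trace:
emit(1) @ H0 ⇒ out+=1
emit(0) @ H0 ⇒ out+=0
emit(21) @ H0 ⇒ out+=21
H0 returns [1, 0, 21, 0]
H1 returns [1, 0, 21, 0]
H2 returns [[1, 0, 21, 0]]
= [[1, 0, 21, 0]]

Answer: [[1, 0, 21, 0]]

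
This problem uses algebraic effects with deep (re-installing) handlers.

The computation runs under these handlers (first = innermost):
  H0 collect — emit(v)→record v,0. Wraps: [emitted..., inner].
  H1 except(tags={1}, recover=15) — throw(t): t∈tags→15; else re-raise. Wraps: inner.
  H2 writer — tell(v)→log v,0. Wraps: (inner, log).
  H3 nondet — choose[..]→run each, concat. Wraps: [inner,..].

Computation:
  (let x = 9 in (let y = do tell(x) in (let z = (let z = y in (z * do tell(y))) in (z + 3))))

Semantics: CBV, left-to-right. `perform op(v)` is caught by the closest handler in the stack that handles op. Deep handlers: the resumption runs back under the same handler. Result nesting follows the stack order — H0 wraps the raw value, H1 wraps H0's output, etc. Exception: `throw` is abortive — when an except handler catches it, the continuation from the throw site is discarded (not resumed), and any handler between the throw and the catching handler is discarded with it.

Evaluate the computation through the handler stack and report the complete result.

Step-by-step:
tell(9) @ H2 ⇒ log+=9
tell(0) @ H2 ⇒ log+=0
H0 returns [3]
H1 returns [3]
H2 returns ([3], (9, 0))
H3 returns [([3], (9, 0))]
= [([3], (9, 0))]

Answer: [([3], (9, 0))]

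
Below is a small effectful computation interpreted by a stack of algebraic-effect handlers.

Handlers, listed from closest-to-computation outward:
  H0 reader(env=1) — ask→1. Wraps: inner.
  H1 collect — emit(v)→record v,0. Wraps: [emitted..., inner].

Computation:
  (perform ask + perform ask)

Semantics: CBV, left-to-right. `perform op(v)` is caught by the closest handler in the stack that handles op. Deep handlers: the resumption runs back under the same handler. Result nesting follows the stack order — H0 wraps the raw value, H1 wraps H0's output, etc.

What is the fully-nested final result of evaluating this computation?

Step-by-step:
ask @ H0 ⇒ 1
ask @ H0 ⇒ 1
H0 returns 2
H1 returns [2]
= [2]

Answer: [2]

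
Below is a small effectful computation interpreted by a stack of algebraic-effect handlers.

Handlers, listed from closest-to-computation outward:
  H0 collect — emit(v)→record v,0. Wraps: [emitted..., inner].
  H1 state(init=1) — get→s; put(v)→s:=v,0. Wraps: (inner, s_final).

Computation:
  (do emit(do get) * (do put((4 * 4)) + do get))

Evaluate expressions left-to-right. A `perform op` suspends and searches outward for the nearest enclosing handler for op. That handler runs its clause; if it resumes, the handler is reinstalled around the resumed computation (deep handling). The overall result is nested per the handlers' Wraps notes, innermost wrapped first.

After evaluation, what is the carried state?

Answer: 16

Evaluation trace:
get @ H1 ⇒ 1
emit(1) @ H0 ⇒ out+=1
put(16) @ H1 ⇒ s:=16
get @ H1 ⇒ 16
H0 returns [1, 0]
H1 returns ([1, 0], 16)
= ([1, 0], 16)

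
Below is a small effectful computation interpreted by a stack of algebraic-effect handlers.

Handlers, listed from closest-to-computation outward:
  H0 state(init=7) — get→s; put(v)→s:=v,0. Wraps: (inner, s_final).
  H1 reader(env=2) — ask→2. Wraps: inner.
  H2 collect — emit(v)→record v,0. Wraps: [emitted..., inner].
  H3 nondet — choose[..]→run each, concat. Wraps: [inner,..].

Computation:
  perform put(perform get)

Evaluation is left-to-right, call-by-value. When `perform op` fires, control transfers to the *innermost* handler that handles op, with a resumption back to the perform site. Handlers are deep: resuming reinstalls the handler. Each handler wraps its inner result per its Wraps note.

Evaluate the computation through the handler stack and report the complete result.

Answer: [[(0, 7)]]

Working:
get @ H0 ⇒ 7
put(7) @ H0 ⇒ s:=7
H0 returns (0, 7)
H1 returns (0, 7)
H2 returns [(0, 7)]
H3 returns [[(0, 7)]]
= [[(0, 7)]]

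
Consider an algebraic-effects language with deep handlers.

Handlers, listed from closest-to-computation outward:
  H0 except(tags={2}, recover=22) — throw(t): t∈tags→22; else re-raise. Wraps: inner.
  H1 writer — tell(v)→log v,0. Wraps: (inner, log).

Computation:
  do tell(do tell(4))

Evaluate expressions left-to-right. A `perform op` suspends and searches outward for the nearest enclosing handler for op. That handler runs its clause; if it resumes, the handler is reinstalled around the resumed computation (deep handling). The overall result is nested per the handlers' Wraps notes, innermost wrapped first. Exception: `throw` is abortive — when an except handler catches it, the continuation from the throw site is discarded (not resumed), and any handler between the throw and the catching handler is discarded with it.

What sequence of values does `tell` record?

Step-by-step:
tell(4) @ H1 ⇒ log+=4
tell(0) @ H1 ⇒ log+=0
H0 returns 0
H1 returns (0, (4, 0))
= (0, (4, 0))

Answer: (4, 0)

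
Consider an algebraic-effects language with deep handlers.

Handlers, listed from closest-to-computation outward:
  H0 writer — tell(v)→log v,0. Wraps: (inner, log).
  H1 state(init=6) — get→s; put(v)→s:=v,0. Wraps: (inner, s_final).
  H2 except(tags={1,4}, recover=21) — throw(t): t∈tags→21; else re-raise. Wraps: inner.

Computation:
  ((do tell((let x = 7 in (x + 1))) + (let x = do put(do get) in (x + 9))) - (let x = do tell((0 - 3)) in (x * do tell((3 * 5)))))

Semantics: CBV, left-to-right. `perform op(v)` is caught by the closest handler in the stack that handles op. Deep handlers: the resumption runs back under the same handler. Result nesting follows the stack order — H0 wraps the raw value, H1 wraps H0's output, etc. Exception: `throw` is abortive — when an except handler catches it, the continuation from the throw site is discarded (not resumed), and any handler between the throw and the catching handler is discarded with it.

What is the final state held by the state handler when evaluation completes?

Answer: 6

Evaluation trace:
tell(8) @ H0 ⇒ log+=8
get @ H1 ⇒ 6
put(6) @ H1 ⇒ s:=6
tell(-3) @ H0 ⇒ log+=-3
tell(15) @ H0 ⇒ log+=15
H0 returns (9, (8, -3, 15))
H1 returns ((9, (8, -3, 15)), 6)
H2 returns ((9, (8, -3, 15)), 6)
= ((9, (8, -3, 15)), 6)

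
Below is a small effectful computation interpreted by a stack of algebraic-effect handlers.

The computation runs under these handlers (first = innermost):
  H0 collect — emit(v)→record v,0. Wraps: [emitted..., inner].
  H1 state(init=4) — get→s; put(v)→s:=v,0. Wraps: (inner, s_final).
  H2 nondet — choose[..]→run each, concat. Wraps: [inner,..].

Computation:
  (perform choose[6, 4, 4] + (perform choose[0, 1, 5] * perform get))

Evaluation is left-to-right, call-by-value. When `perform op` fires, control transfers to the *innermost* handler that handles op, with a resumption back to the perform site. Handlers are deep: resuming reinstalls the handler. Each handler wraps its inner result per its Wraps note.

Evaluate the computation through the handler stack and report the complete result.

Step-by-step:
choose[6, 4, 4] @ H2
  branch[0] choose=6:
    choose[0, 1, 5] @ H2
      branch[0] choose=0:
        get @ H1 ⇒ 4
        H0 returns [6]
        H1 returns ([6], 4)
        H2 returns [([6], 4)]
      branch[1] choose=1:
        get @ H1 ⇒ 4
        H0 returns [10]
        H1 returns ([10], 4)
        H2 returns [([10], 4)]
      branch[2] choose=5:
        get @ H1 ⇒ 4
        H0 returns [26]
        H1 returns ([26], 4)
        H2 returns [([26], 4)]
  branch[1] choose=4:
    choose[0, 1, 5] @ H2
      branch[0] choose=0:
        get @ H1 ⇒ 4
        H0 returns [4]
        H1 returns ([4], 4)
        H2 returns [([4], 4)]
      branch[1] choose=1:
        get @ H1 ⇒ 4
        H0 returns [8]
        H1 returns ([8], 4)
        H2 returns [([8], 4)]
      branch[2] choose=5:
        get @ H1 ⇒ 4
        H0 returns [24]
        H1 returns ([24], 4)
        H2 returns [([24], 4)]
  branch[2] choose=4:
    choose[0, 1, 5] @ H2
      branch[0] choose=0:
        get @ H1 ⇒ 4
        H0 returns [4]
        H1 returns ([4], 4)
        H2 returns [([4], 4)]
      branch[1] choose=1:
        get @ H1 ⇒ 4
        H0 returns [8]
        H1 returns ([8], 4)
        H2 returns [([8], 4)]
      branch[2] choose=5:
        get @ H1 ⇒ 4
        H0 returns [24]
        H1 returns ([24], 4)
        H2 returns [([24], 4)]
= [([6], 4), ([10], 4), ([26], 4), ([4], 4), ([8], 4), ([24], 4), ([4], 4), ([8], 4), ([24], 4)]

Answer: [([6], 4), ([10], 4), ([26], 4), ([4], 4), ([8], 4), ([24], 4), ([4], 4), ([8], 4), ([24], 4)]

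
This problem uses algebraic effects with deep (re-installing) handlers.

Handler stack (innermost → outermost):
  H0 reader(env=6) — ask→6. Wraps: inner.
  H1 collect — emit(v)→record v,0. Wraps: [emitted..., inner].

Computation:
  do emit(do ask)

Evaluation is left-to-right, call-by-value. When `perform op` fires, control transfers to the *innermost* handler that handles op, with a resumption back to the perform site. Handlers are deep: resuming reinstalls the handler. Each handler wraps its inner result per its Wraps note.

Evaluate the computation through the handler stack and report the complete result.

Step-by-step:
ask @ H0 ⇒ 6
emit(6) @ H1 ⇒ out+=6
H0 returns 0
H1 returns [6, 0]
= [6, 0]

Answer: [6, 0]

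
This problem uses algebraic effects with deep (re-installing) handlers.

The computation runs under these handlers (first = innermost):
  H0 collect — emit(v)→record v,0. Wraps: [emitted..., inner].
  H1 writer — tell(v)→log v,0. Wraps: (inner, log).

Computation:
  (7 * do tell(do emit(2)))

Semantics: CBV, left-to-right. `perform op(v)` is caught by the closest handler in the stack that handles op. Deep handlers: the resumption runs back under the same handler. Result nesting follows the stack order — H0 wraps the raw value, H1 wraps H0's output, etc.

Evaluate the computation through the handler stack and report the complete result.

Evaluation trace:
emit(2) @ H0 ⇒ out+=2
tell(0) @ H1 ⇒ log+=0
H0 returns [2, 0]
H1 returns ([2, 0], (0))
= ([2, 0], (0))

Answer: ([2, 0], (0))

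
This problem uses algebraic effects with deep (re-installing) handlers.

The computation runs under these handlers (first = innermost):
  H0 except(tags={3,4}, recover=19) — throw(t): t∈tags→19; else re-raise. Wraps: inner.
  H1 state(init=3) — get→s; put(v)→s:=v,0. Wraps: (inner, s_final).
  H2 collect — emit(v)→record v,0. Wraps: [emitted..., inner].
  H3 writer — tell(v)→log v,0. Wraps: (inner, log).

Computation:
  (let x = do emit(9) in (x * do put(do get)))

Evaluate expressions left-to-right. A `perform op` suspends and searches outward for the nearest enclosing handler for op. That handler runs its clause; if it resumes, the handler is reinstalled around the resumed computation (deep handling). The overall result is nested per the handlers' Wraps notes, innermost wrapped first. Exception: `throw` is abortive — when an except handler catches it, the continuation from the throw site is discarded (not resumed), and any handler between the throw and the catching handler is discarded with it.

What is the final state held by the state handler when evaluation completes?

Answer: 3

Evaluation trace:
emit(9) @ H2 ⇒ out+=9
get @ H1 ⇒ 3
put(3) @ H1 ⇒ s:=3
H0 returns 0
H1 returns (0, 3)
H2 returns [9, (0, 3)]
H3 returns ([9, (0, 3)], ())
= ([9, (0, 3)], ())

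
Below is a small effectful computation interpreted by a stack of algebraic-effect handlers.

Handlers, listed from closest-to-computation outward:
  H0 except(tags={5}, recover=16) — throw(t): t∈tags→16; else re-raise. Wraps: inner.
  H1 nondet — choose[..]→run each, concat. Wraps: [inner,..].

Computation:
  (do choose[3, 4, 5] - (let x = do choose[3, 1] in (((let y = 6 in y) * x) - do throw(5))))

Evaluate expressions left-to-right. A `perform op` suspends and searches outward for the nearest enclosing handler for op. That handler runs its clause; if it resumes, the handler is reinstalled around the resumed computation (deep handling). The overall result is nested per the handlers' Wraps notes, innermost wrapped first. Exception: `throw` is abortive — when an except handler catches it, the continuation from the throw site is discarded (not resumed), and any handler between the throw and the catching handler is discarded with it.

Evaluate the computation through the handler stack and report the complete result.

Answer: [16, 16, 16, 16, 16, 16]

Step-by-step:
choose[3, 4, 5] @ H1
  branch[0] choose=3:
    choose[3, 1] @ H1
      branch[0] choose=3:
        throw(5) @ H0 caught ⇒ 16
        H1 returns [16]
      branch[1] choose=1:
        throw(5) @ H0 caught ⇒ 16
        H1 returns [16]
  branch[1] choose=4:
    choose[3, 1] @ H1
      branch[0] choose=3:
        throw(5) @ H0 caught ⇒ 16
        H1 returns [16]
      branch[1] choose=1:
        throw(5) @ H0 caught ⇒ 16
        H1 returns [16]
  branch[2] choose=5:
    choose[3, 1] @ H1
      branch[0] choose=3:
        throw(5) @ H0 caught ⇒ 16
        H1 returns [16]
      branch[1] choose=1:
        throw(5) @ H0 caught ⇒ 16
        H1 returns [16]
= [16, 16, 16, 16, 16, 16]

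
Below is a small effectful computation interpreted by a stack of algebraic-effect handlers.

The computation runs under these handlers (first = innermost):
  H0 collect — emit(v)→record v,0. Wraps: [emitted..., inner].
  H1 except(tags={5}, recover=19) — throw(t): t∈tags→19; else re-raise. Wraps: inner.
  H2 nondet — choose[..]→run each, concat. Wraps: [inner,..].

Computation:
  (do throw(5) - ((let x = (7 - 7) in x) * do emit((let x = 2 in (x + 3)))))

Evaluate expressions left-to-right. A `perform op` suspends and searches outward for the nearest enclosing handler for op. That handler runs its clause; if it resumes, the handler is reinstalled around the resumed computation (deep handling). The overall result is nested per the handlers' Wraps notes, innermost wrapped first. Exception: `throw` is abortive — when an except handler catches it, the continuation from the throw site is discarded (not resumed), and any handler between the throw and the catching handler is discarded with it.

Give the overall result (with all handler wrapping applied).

Evaluation trace:
throw(5) @ H1 caught ⇒ 19
H2 returns [19]
= [19]

Answer: [19]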